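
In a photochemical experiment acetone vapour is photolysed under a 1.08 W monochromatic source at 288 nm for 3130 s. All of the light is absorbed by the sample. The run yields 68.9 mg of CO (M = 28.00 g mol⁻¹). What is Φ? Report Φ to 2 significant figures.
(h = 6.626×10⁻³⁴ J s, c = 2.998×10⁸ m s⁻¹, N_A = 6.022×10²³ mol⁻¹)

Φ = 0.30

Product: 68.9 mg / 28.00 g mol⁻¹ = 0.002461 mol.
Photon energy at 288 nm: hc/λ = (6.626×10⁻³⁴)(2.998×10⁸)/(288×10⁻⁹) = 6.897×10⁻¹⁹ J.
Energy delivered: (1.08 W)(3130 s) = 3380 J.
Photons incident: 3380 / 6.897×10⁻¹⁹ = 4.901×10²¹, i.e. 4.901×10²¹/6.022×10²³ = 0.008138 mol.
Φ = 0.002461 mol / 0.008138 mol photons = 0.30.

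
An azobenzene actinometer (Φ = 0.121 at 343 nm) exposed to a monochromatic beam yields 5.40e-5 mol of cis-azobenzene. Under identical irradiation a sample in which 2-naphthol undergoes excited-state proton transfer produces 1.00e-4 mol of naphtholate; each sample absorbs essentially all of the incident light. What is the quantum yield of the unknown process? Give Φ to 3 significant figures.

Photons absorbed by the actinometer: 5.40e-5 / 0.121 = 4.463e-4 mol.
Φ(unknown) = 1.00e-4 / 4.463e-4 = 0.224.

Φ = 0.224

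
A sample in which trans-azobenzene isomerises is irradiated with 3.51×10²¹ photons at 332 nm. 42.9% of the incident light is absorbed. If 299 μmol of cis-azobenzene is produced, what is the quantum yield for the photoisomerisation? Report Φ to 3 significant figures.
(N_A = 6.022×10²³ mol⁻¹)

Product: 299 μmol = 2.99×10⁻⁴ mol.
Moles of photons: 3.51×10²¹ / 6.022×10²³ = 0.005829 mol.
Photons absorbed: 0.429 × 0.005829 = 0.002501 mol.
Φ = 2.99×10⁻⁴ mol / 0.002501 mol photons = 0.120.

Φ = 0.120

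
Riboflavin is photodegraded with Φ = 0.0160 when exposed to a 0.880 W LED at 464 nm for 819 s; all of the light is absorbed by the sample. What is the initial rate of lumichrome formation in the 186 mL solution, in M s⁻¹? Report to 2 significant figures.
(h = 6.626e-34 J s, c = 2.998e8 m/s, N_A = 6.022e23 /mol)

2.9e-7 M s⁻¹

Photon energy at 464 nm: hc/λ = (6.626e-34)(2.998e8)/(464e-9) = 4.281e-19 J.
Energy delivered: (0.880 W)(819 s) = 720.7 J.
Photons incident: 720.7 / 4.281e-19 = 1.683e21, i.e. 1.683e21/6.022e23 = 0.002795 mol.
Product formed: 0.0160 × 0.002795 = 4.472e-5 mol.
Rate: 4.472e-5 mol / (819 s × 0.186 L) = 2.9e-7 M s⁻¹.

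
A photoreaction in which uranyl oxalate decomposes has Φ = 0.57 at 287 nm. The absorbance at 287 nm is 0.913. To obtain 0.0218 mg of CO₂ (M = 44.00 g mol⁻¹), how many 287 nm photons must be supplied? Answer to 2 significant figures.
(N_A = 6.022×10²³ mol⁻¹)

Product: 0.0218 mg / 44.00 g mol⁻¹ = 4.955×10⁻⁷ mol.
Photons that must be absorbed: 4.955×10⁻⁷ / 0.57 = 8.693×10⁻⁷ mol.
Fraction absorbed: 1 − 10^(−0.913) = 0.8778.
Incident photons needed: 8.693×10⁻⁷ / 0.8778 = 9.903×10⁻⁷ mol.
Photon count: 9.903×10⁻⁷ × 6.022×10²³ = 6.0×10¹⁷.

6.0×10¹⁷ photons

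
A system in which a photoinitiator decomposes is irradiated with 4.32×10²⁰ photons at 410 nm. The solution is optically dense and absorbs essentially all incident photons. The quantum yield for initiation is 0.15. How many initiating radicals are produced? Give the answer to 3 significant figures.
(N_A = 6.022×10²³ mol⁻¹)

6.48×10¹⁹ initiating radicals

Moles of photons: 4.32×10²⁰ / 6.022×10²³ = 7.174×10⁻⁴ mol.
Product: Φ × n_abs = 0.15 × 7.174×10⁻⁴ = 1.076×10⁻⁴ mol.
As a count: 1.076×10⁻⁴ × 6.022×10²³ = 6.48×10¹⁹.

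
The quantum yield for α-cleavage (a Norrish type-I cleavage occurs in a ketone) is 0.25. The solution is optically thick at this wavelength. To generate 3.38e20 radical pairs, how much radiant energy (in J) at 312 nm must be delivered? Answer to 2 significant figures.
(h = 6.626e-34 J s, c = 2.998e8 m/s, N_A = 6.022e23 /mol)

860 J

Product: 3.38e20 / 6.022e23 = 5.613e-4 mol.
Photons that must be absorbed: 5.613e-4 / 0.25 = 0.002245 mol.
Photon energy: hc/λ = 6.367e-19 J; per mole, 3.834e5 J mol⁻¹.
Energy required: 0.002245 × 3.834e5 = 860 J.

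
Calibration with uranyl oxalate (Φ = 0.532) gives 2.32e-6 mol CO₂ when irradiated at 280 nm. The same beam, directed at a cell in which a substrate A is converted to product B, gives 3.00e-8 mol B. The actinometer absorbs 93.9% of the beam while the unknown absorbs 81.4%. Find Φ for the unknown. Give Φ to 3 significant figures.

Φ = 0.00794

Photons absorbed by the actinometer: 2.32e-6 / 0.532 = 4.361e-6 mol.
Incident flux: 4.361e-6 / 0.939 = 4.644e-6 einstein.
Absorbed by unknown: 0.814 × 4.644e-6 = 3.780e-6 mol.
Φ(unknown) = 3.00e-8 / 3.780e-6 = 0.00794.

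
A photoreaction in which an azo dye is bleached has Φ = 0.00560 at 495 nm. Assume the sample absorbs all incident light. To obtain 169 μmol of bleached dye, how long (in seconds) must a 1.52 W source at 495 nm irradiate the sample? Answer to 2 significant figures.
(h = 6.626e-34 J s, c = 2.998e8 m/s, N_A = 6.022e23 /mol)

t ≈ 4800 s

Product: 169 μmol = 1.69e-4 mol.
Photons that must be absorbed: 1.69e-4 / 0.00560 = 0.03018 mol.
Photon energy: hc/λ = 4.013e-19 J; per mole, 2.417e5 J mol⁻¹.
Energy required: 0.03018 × 2.417e5 = 7295 J.
Time: 7295 J / 1.52 W = 4800 s.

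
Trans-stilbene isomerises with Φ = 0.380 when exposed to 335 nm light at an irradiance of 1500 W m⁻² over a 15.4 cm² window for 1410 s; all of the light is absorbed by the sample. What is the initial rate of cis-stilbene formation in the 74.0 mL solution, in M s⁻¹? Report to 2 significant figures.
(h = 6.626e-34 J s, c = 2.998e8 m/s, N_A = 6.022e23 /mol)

Photon energy at 335 nm: hc/λ = (6.626e-34)(2.998e8)/(335e-9) = 5.930e-19 J.
Energy delivered: (1500 W m⁻²)(15.4e-4 m²)(1410 s) = 3257 J.
Photons incident: 3257 / 5.930e-19 = 5.492e21, i.e. 5.492e21/6.022e23 = 0.009120 mol.
Product formed: 0.380 × 0.009120 = 0.003466 mol.
Rate: 0.003466 mol / (1410 s × 0.074 L) = 3.3e-5 M s⁻¹.

3.3e-5 M s⁻¹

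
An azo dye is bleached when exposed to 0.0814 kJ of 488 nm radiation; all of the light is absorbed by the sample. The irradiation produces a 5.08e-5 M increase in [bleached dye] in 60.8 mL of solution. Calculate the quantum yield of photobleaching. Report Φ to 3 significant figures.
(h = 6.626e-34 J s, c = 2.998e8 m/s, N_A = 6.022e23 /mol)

Φ = 0.00930

Product: (5.08e-5 M)(0.0608 L) = 3.089e-6 mol.
Photon energy at 488 nm: hc/λ = (6.626e-34)(2.998e8)/(488e-9) = 4.071e-19 J.
Incident energy: 0.0814 kJ = 81.4 J.
Photons incident: 81.4 / 4.071e-19 = 2.000e20, i.e. 2.000e20/6.022e23 = 3.321e-4 mol.
Φ = 3.089e-6 mol / 3.321e-4 mol photons = 0.00930.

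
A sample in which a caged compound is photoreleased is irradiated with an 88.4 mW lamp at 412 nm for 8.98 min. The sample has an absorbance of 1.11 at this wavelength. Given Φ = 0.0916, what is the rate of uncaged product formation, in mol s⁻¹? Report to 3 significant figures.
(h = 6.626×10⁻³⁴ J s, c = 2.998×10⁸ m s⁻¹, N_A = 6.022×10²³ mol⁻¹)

Photon energy at 412 nm: hc/λ = (6.626×10⁻³⁴)(2.998×10⁸)/(412×10⁻⁹) = 4.822×10⁻¹⁹ J.
Energy delivered: (88.4 mW)(538.8 s) = 47.63 J.
Photons incident: 47.63 / 4.822×10⁻¹⁹ = 9.878×10¹⁹, i.e. 9.878×10¹⁹/6.022×10²³ = 1.640×10⁻⁴ mol.
Fraction absorbed: 1 − 10^(−1.11) = 0.9224.
Photons absorbed: 0.9224 × 1.640×10⁻⁴ = 1.513×10⁻⁴ mol.
Product formed: 0.0916 × 1.513×10⁻⁴ = 1.386×10⁻⁵ mol.
Rate: 1.386×10⁻⁵ / 538.8 s = 2.57×10⁻⁸ mol s⁻¹.

2.57×10⁻⁸ mol s⁻¹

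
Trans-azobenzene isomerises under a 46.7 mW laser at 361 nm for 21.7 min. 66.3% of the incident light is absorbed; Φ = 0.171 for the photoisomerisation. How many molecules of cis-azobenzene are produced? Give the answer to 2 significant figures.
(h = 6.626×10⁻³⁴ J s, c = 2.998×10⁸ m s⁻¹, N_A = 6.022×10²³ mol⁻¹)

Photon energy at 361 nm: hc/λ = (6.626×10⁻³⁴)(2.998×10⁸)/(361×10⁻⁹) = 5.503×10⁻¹⁹ J.
Energy delivered: (46.7 mW)(1302 s) = 60.80 J.
Photons incident: 60.80 / 5.503×10⁻¹⁹ = 1.105×10²⁰, i.e. 1.105×10²⁰/6.022×10²³ = 1.835×10⁻⁴ mol.
Photons absorbed: 0.663 × 1.835×10⁻⁴ = 1.217×10⁻⁴ mol.
Product: Φ × n_abs = 0.171 × 1.217×10⁻⁴ = 2.081×10⁻⁵ mol.
As a count: 2.081×10⁻⁵ × 6.022×10²³ = 1.3×10¹⁹.

1.3×10¹⁹ molecules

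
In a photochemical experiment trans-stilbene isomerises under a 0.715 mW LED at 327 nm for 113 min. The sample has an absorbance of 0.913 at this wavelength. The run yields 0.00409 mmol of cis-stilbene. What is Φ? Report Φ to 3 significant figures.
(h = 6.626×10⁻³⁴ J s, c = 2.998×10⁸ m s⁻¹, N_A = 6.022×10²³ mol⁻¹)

Product: 0.00409 mmol = 4.09×10⁻⁶ mol.
Photon energy at 327 nm: hc/λ = (6.626×10⁻³⁴)(2.998×10⁸)/(327×10⁻⁹) = 6.075×10⁻¹⁹ J.
Energy delivered: (0.715 mW)(6780 s) = 4.848 J.
Photons incident: 4.848 / 6.075×10⁻¹⁹ = 7.980×10¹⁸, i.e. 7.980×10¹⁸/6.022×10²³ = 1.325×10⁻⁵ mol.
Fraction absorbed: 1 − 10^(−0.913) = 0.8778.
Photons absorbed: 0.8778 × 1.325×10⁻⁵ = 1.163×10⁻⁵ mol.
Φ = 4.09×10⁻⁶ mol / 1.163×10⁻⁵ mol photons = 0.352.

Φ = 0.352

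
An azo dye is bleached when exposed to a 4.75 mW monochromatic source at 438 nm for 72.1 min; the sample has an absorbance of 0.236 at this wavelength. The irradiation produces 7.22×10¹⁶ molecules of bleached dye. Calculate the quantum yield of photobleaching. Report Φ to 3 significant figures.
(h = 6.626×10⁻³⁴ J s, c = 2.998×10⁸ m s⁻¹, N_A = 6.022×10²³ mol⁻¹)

Product: 7.22×10¹⁶ / 6.022×10²³ = 1.199×10⁻⁷ mol.
Photon energy at 438 nm: hc/λ = (6.626×10⁻³⁴)(2.998×10⁸)/(438×10⁻⁹) = 4.535×10⁻¹⁹ J.
Energy delivered: (4.75 mW)(4326 s) = 20.55 J.
Photons incident: 20.55 / 4.535×10⁻¹⁹ = 4.531×10¹⁹, i.e. 4.531×10¹⁹/6.022×10²³ = 7.524×10⁻⁵ mol.
Fraction absorbed: 1 − 10^(−0.236) = 0.4192.
Photons absorbed: 0.4192 × 7.524×10⁻⁵ = 3.154×10⁻⁵ mol.
Φ = 1.199×10⁻⁷ mol / 3.154×10⁻⁵ mol photons = 0.00380.

Φ = 0.00380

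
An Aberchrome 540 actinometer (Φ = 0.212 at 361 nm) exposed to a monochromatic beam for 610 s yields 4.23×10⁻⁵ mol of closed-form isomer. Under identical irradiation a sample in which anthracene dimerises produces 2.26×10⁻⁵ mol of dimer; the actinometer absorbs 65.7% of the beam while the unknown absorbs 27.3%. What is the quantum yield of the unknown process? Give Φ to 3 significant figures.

Photons absorbed by the actinometer: 4.23×10⁻⁵ / 0.212 = 1.995×10⁻⁴ mol.
Incident flux: 1.995×10⁻⁴ / 0.657 = 3.037×10⁻⁴ einstein.
Absorbed by unknown: 0.273 × 3.037×10⁻⁴ = 8.291×10⁻⁵ mol.
Φ(unknown) = 2.26×10⁻⁵ / 8.291×10⁻⁵ = 0.273.

Φ = 0.273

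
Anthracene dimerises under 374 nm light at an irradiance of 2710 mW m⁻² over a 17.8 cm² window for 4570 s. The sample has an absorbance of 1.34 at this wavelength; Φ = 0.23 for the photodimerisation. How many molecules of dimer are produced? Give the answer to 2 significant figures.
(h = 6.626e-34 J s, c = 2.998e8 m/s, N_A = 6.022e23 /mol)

9.1e18 molecules

Photon energy at 374 nm: hc/λ = (6.626e-34)(2.998e8)/(374e-9) = 5.311e-19 J.
Energy delivered: (2710 mW m⁻²)(17.8e-4 m²)(4570 s) = 22.04 J.
Photons incident: 22.04 / 5.311e-19 = 4.150e19, i.e. 4.150e19/6.022e23 = 6.891e-5 mol.
Fraction absorbed: 1 − 10^(−1.34) = 0.9543.
Photons absorbed: 0.9543 × 6.891e-5 = 6.576e-5 mol.
Product: Φ × n_abs = 0.23 × 6.576e-5 = 1.512e-5 mol.
As a count: 1.512e-5 × 6.022e23 = 9.1e18.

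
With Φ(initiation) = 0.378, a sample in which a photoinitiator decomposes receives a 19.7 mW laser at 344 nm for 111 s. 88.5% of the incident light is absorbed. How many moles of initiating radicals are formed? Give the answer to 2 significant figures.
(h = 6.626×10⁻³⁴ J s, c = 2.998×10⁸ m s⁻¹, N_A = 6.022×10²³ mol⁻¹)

2.1×10⁻⁶ mol

Photon energy at 344 nm: hc/λ = (6.626×10⁻³⁴)(2.998×10⁸)/(344×10⁻⁹) = 5.775×10⁻¹⁹ J.
Energy delivered: (19.7 mW)(111 s) = 2.187 J.
Photons incident: 2.187 / 5.775×10⁻¹⁹ = 3.787×10¹⁸, i.e. 3.787×10¹⁸/6.022×10²³ = 6.289×10⁻⁶ mol.
Photons absorbed: 0.885 × 6.289×10⁻⁶ = 5.566×10⁻⁶ mol.
Product: Φ × n_abs = 0.378 × 5.566×10⁻⁶ = 2.104×10⁻⁶ mol.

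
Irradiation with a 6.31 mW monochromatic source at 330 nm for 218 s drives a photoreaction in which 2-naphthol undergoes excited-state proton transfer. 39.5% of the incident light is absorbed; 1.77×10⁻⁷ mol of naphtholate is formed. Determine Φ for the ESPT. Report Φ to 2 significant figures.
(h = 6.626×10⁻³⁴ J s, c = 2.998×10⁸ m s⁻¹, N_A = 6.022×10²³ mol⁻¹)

Φ = 0.12

Photon energy at 330 nm: hc/λ = (6.626×10⁻³⁴)(2.998×10⁸)/(330×10⁻⁹) = 6.020×10⁻¹⁹ J.
Energy delivered: (6.31 mW)(218 s) = 1.376 J.
Photons incident: 1.376 / 6.020×10⁻¹⁹ = 2.286×10¹⁸, i.e. 2.286×10¹⁸/6.022×10²³ = 3.796×10⁻⁶ mol.
Photons absorbed: 0.395 × 3.796×10⁻⁶ = 1.499×10⁻⁶ mol.
Φ = 1.77×10⁻⁷ mol / 1.499×10⁻⁶ mol photons = 0.12.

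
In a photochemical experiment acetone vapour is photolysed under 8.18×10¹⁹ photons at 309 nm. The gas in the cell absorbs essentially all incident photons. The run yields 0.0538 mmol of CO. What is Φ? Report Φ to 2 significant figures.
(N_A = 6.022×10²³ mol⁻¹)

Product: 0.0538 mmol = 5.38×10⁻⁵ mol.
Moles of photons: 8.18×10¹⁹ / 6.022×10²³ = 1.358×10⁻⁴ mol.
Φ = 5.38×10⁻⁵ mol / 1.358×10⁻⁴ mol photons = 0.40.

Φ = 0.40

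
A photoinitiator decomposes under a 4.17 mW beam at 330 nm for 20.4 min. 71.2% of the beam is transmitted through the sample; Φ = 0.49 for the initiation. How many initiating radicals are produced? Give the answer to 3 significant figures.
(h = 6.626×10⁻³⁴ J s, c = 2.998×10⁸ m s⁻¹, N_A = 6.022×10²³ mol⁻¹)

Photon energy at 330 nm: hc/λ = (6.626×10⁻³⁴)(2.998×10⁸)/(330×10⁻⁹) = 6.020×10⁻¹⁹ J.
Energy delivered: (4.17 mW)(1224 s) = 5.104 J.
Photons incident: 5.104 / 6.020×10⁻¹⁹ = 8.478×10¹⁸, i.e. 8.478×10¹⁸/6.022×10²³ = 1.408×10⁻⁵ mol.
Fraction absorbed: 1 − 71.2/100 = 0.2880.
Photons absorbed: 0.2880 × 1.408×10⁻⁵ = 4.055×10⁻⁶ mol.
Product: Φ × n_abs = 0.49 × 4.055×10⁻⁶ = 1.987×10⁻⁶ mol.
As a count: 1.987×10⁻⁶ × 6.022×10²³ = 1.20×10¹⁸.

1.20×10¹⁸ initiating radicals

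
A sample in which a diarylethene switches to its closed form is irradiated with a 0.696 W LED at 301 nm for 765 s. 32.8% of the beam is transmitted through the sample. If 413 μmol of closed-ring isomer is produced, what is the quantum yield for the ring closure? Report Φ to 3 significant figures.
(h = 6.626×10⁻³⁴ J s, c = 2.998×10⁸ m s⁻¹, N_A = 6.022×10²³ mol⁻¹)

Φ = 0.459

Product: 413 μmol = 4.13×10⁻⁴ mol.
Photon energy at 301 nm: hc/λ = (6.626×10⁻³⁴)(2.998×10⁸)/(301×10⁻⁹) = 6.600×10⁻¹⁹ J.
Energy delivered: (0.696 W)(765 s) = 532.4 J.
Photons incident: 532.4 / 6.600×10⁻¹⁹ = 8.067×10²⁰, i.e. 8.067×10²⁰/6.022×10²³ = 0.001340 mol.
Fraction absorbed: 1 − 32.8/100 = 0.6720.
Photons absorbed: 0.6720 × 0.001340 = 9.005×10⁻⁴ mol.
Φ = 4.13×10⁻⁴ mol / 9.005×10⁻⁴ mol photons = 0.459.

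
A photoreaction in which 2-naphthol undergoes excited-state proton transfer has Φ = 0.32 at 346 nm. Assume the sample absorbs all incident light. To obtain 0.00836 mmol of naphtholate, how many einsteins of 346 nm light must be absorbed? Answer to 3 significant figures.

Product: 0.00836 mmol = 8.36×10⁻⁶ mol.
Photons that must be absorbed: 8.36×10⁻⁶ / 0.32 = 2.612×10⁻⁵ mol.

2.61×10⁻⁵ einstein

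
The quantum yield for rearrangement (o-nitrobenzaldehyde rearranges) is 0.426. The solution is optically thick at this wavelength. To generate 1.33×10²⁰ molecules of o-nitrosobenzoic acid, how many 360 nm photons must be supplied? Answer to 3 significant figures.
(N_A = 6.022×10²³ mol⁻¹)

3.12×10²⁰ photons

Product: 1.33×10²⁰ / 6.022×10²³ = 2.209×10⁻⁴ mol.
Photons that must be absorbed: 2.209×10⁻⁴ / 0.426 = 5.185×10⁻⁴ mol.
Photon count: 5.185×10⁻⁴ × 6.022×10²³ = 3.12×10²⁰.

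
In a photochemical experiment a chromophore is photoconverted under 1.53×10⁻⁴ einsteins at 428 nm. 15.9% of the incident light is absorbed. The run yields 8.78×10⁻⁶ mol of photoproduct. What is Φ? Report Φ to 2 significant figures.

Φ = 0.36

Photons absorbed: 0.159 × 1.53×10⁻⁴ = 2.433×10⁻⁵ mol.
Φ = 8.78×10⁻⁶ mol / 2.433×10⁻⁵ mol photons = 0.36.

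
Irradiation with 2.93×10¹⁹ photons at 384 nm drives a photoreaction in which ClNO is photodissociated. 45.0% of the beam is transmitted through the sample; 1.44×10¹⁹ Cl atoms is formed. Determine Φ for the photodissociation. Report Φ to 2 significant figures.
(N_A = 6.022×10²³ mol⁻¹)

Product: 1.44×10¹⁹ / 6.022×10²³ = 2.391×10⁻⁵ mol.
Moles of photons: 2.93×10¹⁹ / 6.022×10²³ = 4.865×10⁻⁵ mol.
Fraction absorbed: 1 − 45.0/100 = 0.5500.
Photons absorbed: 0.5500 × 4.865×10⁻⁵ = 2.676×10⁻⁵ mol.
Φ = 2.391×10⁻⁵ mol / 2.676×10⁻⁵ mol photons = 0.89.

Φ = 0.89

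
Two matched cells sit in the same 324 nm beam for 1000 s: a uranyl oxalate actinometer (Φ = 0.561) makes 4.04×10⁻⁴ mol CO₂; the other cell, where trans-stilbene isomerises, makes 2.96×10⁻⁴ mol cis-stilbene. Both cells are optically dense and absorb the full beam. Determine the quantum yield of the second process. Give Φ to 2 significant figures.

Photons absorbed by the actinometer: 4.04×10⁻⁴ / 0.561 = 7.201×10⁻⁴ mol.
Φ(unknown) = 2.96×10⁻⁴ / 7.201×10⁻⁴ = 0.41.

Φ = 0.41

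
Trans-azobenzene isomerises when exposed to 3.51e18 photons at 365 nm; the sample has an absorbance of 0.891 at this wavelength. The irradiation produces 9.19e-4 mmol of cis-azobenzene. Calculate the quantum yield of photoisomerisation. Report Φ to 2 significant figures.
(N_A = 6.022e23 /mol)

Φ = 0.18

Product: 9.19e-4 mmol = 9.19e-7 mol.
Moles of photons: 3.51e18 / 6.022e23 = 5.829e-6 mol.
Fraction absorbed: 1 − 10^(−0.891) = 0.8715.
Photons absorbed: 0.8715 × 5.829e-6 = 5.080e-6 mol.
Φ = 9.19e-7 mol / 5.080e-6 mol photons = 0.18.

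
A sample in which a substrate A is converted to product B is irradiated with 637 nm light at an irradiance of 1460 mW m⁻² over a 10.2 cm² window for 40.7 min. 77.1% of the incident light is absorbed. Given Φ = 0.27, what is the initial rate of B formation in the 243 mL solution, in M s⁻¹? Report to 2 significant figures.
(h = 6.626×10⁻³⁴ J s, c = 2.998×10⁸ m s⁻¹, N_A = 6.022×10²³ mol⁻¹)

Photon energy at 637 nm: hc/λ = (6.626×10⁻³⁴)(2.998×10⁸)/(637×10⁻⁹) = 3.118×10⁻¹⁹ J.
Energy delivered: (1460 mW m⁻²)(10.2×10⁻⁴ m²)(2442 s) = 3.637 J.
Photons incident: 3.637 / 3.118×10⁻¹⁹ = 1.166×10¹⁹, i.e. 1.166×10¹⁹/6.022×10²³ = 1.936×10⁻⁵ mol.
Photons absorbed: 0.771 × 1.936×10⁻⁵ = 1.493×10⁻⁵ mol.
Product formed: 0.27 × 1.493×10⁻⁵ = 4.031×10⁻⁶ mol.
Rate: 4.031×10⁻⁶ mol / (2442 s × 0.243 L) = 6.8×10⁻⁹ M s⁻¹.

6.8×10⁻⁹ M s⁻¹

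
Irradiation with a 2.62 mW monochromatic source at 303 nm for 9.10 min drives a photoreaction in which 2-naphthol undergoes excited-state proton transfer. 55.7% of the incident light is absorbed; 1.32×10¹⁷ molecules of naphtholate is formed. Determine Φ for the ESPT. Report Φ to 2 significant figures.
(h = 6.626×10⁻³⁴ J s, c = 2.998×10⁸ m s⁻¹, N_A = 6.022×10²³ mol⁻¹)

Φ = 0.11

Product: 1.32×10¹⁷ / 6.022×10²³ = 2.192×10⁻⁷ mol.
Photon energy at 303 nm: hc/λ = (6.626×10⁻³⁴)(2.998×10⁸)/(303×10⁻⁹) = 6.556×10⁻¹⁹ J.
Energy delivered: (2.62 mW)(546 s) = 1.431 J.
Photons incident: 1.431 / 6.556×10⁻¹⁹ = 2.183×10¹⁸, i.e. 2.183×10¹⁸/6.022×10²³ = 3.625×10⁻⁶ mol.
Photons absorbed: 0.557 × 3.625×10⁻⁶ = 2.019×10⁻⁶ mol.
Φ = 2.192×10⁻⁷ mol / 2.019×10⁻⁶ mol photons = 0.11.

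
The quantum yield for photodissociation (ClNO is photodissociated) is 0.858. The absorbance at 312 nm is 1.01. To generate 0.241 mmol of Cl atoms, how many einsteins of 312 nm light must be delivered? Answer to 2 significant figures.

3.1e-4 einstein

Product: 0.241 mmol = 2.41e-4 mol.
Photons that must be absorbed: 2.41e-4 / 0.858 = 2.809e-4 mol.
Fraction absorbed: 1 − 10^(−1.01) = 0.9023.
Incident photons needed: 2.809e-4 / 0.9023 = 3.113e-4 mol.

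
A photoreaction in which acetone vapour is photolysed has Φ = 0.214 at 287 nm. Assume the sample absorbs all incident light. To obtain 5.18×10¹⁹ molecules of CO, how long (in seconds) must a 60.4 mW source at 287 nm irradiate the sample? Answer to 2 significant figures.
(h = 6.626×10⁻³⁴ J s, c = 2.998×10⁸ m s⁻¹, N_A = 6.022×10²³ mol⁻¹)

t ≈ 2800 s

Product: 5.18×10¹⁹ / 6.022×10²³ = 8.602×10⁻⁵ mol.
Photons that must be absorbed: 8.602×10⁻⁵ / 0.214 = 4.020×10⁻⁴ mol.
Photon energy: hc/λ = 6.922×10⁻¹⁹ J; per mole, 4.168×10⁵ J mol⁻¹.
Energy required: 4.020×10⁻⁴ × 4.168×10⁵ = 167.6 J.
Time: 167.6 J / 0.0604 W = 2800 s.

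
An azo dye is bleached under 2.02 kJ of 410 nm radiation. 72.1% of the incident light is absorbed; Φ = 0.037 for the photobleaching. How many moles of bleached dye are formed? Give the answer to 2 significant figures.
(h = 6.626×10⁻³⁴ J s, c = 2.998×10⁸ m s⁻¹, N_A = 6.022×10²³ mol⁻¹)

1.8×10⁻⁴ mol

Photon energy at 410 nm: hc/λ = (6.626×10⁻³⁴)(2.998×10⁸)/(410×10⁻⁹) = 4.845×10⁻¹⁹ J.
Incident energy: 2.02 kJ = 2020 J.
Photons incident: 2020 / 4.845×10⁻¹⁹ = 4.169×10²¹, i.e. 4.169×10²¹/6.022×10²³ = 0.006923 mol.
Photons absorbed: 0.721 × 0.006923 = 0.004991 mol.
Product: Φ × n_abs = 0.037 × 0.004991 = 1.847×10⁻⁴ mol.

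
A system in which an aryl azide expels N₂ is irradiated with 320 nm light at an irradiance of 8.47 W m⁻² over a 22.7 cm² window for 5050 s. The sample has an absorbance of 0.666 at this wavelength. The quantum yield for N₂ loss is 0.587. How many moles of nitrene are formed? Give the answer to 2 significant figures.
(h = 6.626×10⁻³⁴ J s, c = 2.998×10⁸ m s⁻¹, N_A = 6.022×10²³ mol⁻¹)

Photon energy at 320 nm: hc/λ = (6.626×10⁻³⁴)(2.998×10⁸)/(320×10⁻⁹) = 6.208×10⁻¹⁹ J.
Energy delivered: (8.47 W m⁻²)(22.7×10⁻⁴ m²)(5050 s) = 97.10 J.
Photons incident: 97.10 / 6.208×10⁻¹⁹ = 1.564×10²⁰, i.e. 1.564×10²⁰/6.022×10²³ = 2.597×10⁻⁴ mol.
Fraction absorbed: 1 − 10^(−0.666) = 0.7842.
Photons absorbed: 0.7842 × 2.597×10⁻⁴ = 2.037×10⁻⁴ mol.
Product: Φ × n_abs = 0.587 × 2.037×10⁻⁴ = 1.196×10⁻⁴ mol.

1.2×10⁻⁴ mol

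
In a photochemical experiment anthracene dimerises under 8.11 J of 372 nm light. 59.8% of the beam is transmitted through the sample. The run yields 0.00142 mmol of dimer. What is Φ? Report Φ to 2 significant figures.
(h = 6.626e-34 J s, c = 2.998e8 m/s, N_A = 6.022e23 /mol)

Product: 0.00142 mmol = 1.42e-6 mol.
Photon energy at 372 nm: hc/λ = (6.626e-34)(2.998e8)/(372e-9) = 5.340e-19 J.
Photons incident: 8.11 / 5.340e-19 = 1.519e19, i.e. 1.519e19/6.022e23 = 2.522e-5 mol.
Fraction absorbed: 1 − 59.8/100 = 0.4020.
Photons absorbed: 0.4020 × 2.522e-5 = 1.014e-5 mol.
Φ = 1.42e-6 mol / 1.014e-5 mol photons = 0.14.

Φ = 0.14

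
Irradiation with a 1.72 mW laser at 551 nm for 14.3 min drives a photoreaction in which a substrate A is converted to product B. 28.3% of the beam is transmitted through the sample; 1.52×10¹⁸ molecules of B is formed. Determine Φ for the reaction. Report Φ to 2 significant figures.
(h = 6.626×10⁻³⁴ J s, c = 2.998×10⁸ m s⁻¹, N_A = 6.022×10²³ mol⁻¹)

Product: 1.52×10¹⁸ / 6.022×10²³ = 2.524×10⁻⁶ mol.
Photon energy at 551 nm: hc/λ = (6.626×10⁻³⁴)(2.998×10⁸)/(551×10⁻⁹) = 3.605×10⁻¹⁹ J.
Energy delivered: (1.72 mW)(858 s) = 1.476 J.
Photons incident: 1.476 / 3.605×10⁻¹⁹ = 4.094×10¹⁸, i.e. 4.094×10¹⁸/6.022×10²³ = 6.798×10⁻⁶ mol.
Fraction absorbed: 1 − 28.3/100 = 0.7170.
Photons absorbed: 0.7170 × 6.798×10⁻⁶ = 4.874×10⁻⁶ mol.
Φ = 2.524×10⁻⁶ mol / 4.874×10⁻⁶ mol photons = 0.52.

Φ = 0.52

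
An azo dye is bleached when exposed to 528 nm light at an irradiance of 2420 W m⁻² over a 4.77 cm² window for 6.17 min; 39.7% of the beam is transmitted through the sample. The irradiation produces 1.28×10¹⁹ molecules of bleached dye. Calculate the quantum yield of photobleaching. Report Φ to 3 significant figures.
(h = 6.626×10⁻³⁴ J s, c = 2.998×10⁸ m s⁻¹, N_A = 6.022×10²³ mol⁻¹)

Product: 1.28×10¹⁹ / 6.022×10²³ = 2.126×10⁻⁵ mol.
Photon energy at 528 nm: hc/λ = (6.626×10⁻³⁴)(2.998×10⁸)/(528×10⁻⁹) = 3.762×10⁻¹⁹ J.
Energy delivered: (2420 W m⁻²)(4.77×10⁻⁴ m²)(370.2 s) = 427.3 J.
Photons incident: 427.3 / 3.762×10⁻¹⁹ = 1.136×10²¹, i.e. 1.136×10²¹/6.022×10²³ = 0.001886 mol.
Fraction absorbed: 1 − 39.7/100 = 0.6030.
Photons absorbed: 0.6030 × 0.001886 = 0.001137 mol.
Φ = 2.126×10⁻⁵ mol / 0.001137 mol photons = 0.0187.

Φ = 0.0187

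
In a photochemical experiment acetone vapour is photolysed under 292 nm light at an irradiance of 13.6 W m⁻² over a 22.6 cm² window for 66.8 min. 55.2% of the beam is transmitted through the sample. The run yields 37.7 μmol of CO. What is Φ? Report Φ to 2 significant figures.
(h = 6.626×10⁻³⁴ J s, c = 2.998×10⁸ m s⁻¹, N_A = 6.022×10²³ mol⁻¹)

Φ = 0.28

Product: 37.7 μmol = 3.77×10⁻⁵ mol.
Photon energy at 292 nm: hc/λ = (6.626×10⁻³⁴)(2.998×10⁸)/(292×10⁻⁹) = 6.803×10⁻¹⁹ J.
Energy delivered: (13.6 W m⁻²)(22.6×10⁻⁴ m²)(4008 s) = 123.2 J.
Photons incident: 123.2 / 6.803×10⁻¹⁹ = 1.811×10²⁰, i.e. 1.811×10²⁰/6.022×10²³ = 3.007×10⁻⁴ mol.
Fraction absorbed: 1 − 55.2/100 = 0.4480.
Photons absorbed: 0.4480 × 3.007×10⁻⁴ = 1.347×10⁻⁴ mol.
Φ = 3.77×10⁻⁵ mol / 1.347×10⁻⁴ mol photons = 0.28.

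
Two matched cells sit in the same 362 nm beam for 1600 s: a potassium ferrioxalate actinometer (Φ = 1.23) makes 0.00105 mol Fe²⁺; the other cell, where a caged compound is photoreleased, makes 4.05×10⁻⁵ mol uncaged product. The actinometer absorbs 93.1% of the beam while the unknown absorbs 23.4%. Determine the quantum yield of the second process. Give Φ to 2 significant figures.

Photons absorbed by the actinometer: 0.00105 / 1.23 = 8.537×10⁻⁴ mol.
Incident flux: 8.537×10⁻⁴ / 0.931 = 9.170×10⁻⁴ einstein.
Absorbed by unknown: 0.234 × 9.170×10⁻⁴ = 2.146×10⁻⁴ mol.
Φ(unknown) = 4.05×10⁻⁵ / 2.146×10⁻⁴ = 0.19.

Φ = 0.19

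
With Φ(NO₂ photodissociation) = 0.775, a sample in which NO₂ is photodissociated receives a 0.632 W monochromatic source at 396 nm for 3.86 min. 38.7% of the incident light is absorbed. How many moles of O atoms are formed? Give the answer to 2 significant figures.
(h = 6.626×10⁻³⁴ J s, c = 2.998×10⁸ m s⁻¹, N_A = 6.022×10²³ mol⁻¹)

Photon energy at 396 nm: hc/λ = (6.626×10⁻³⁴)(2.998×10⁸)/(396×10⁻⁹) = 5.016×10⁻¹⁹ J.
Energy delivered: (0.632 W)(231.6 s) = 146.4 J.
Photons incident: 146.4 / 5.016×10⁻¹⁹ = 2.919×10²⁰, i.e. 2.919×10²⁰/6.022×10²³ = 4.847×10⁻⁴ mol.
Photons absorbed: 0.387 × 4.847×10⁻⁴ = 1.876×10⁻⁴ mol.
Product: Φ × n_abs = 0.775 × 1.876×10⁻⁴ = 1.454×10⁻⁴ mol.

1.5×10⁻⁴ mol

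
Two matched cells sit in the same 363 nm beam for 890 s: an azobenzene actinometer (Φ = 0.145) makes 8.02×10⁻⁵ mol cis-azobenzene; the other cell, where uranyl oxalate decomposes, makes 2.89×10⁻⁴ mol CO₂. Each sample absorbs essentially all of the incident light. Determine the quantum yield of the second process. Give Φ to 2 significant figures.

Φ = 0.52

Photons absorbed by the actinometer: 8.02×10⁻⁵ / 0.145 = 5.531×10⁻⁴ mol.
Φ(unknown) = 2.89×10⁻⁴ / 5.531×10⁻⁴ = 0.52.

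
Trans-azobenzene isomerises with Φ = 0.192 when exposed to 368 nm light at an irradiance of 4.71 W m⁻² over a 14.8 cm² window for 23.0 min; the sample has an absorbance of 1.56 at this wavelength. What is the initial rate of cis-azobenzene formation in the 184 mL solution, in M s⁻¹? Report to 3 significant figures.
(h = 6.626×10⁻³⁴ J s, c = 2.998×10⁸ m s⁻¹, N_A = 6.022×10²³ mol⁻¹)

2.18×10⁻⁸ M s⁻¹

Photon energy at 368 nm: hc/λ = (6.626×10⁻³⁴)(2.998×10⁸)/(368×10⁻⁹) = 5.398×10⁻¹⁹ J.
Energy delivered: (4.71 W m⁻²)(14.8×10⁻⁴ m²)(1380 s) = 9.620 J.
Photons incident: 9.620 / 5.398×10⁻¹⁹ = 1.782×10¹⁹, i.e. 1.782×10¹⁹/6.022×10²³ = 2.959×10⁻⁵ mol.
Fraction absorbed: 1 − 10^(−1.56) = 0.9725.
Photons absorbed: 0.9725 × 2.959×10⁻⁵ = 2.878×10⁻⁵ mol.
Product formed: 0.192 × 2.878×10⁻⁵ = 5.526×10⁻⁶ mol.
Rate: 5.526×10⁻⁶ mol / (1380 s × 0.184 L) = 2.18×10⁻⁸ M s⁻¹.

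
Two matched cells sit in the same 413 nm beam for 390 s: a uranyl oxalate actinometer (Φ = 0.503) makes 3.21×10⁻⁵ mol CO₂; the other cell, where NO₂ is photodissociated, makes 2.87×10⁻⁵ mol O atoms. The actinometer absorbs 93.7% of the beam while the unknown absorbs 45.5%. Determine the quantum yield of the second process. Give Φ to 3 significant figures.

Φ = 0.926

Photons absorbed by the actinometer: 3.21×10⁻⁵ / 0.503 = 6.382×10⁻⁵ mol.
Incident flux: 6.382×10⁻⁵ / 0.937 = 6.811×10⁻⁵ einstein.
Absorbed by unknown: 0.455 × 6.811×10⁻⁵ = 3.099×10⁻⁵ mol.
Φ(unknown) = 2.87×10⁻⁵ / 3.099×10⁻⁵ = 0.926.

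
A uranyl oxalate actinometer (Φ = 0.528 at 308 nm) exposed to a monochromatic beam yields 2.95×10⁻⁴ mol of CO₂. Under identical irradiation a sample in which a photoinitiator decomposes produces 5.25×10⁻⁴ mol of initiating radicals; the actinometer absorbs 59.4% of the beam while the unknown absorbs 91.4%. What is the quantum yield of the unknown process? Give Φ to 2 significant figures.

Photons absorbed by the actinometer: 2.95×10⁻⁴ / 0.528 = 5.587×10⁻⁴ mol.
Incident flux: 5.587×10⁻⁴ / 0.594 = 9.406×10⁻⁴ einstein.
Absorbed by unknown: 0.914 × 9.406×10⁻⁴ = 8.597×10⁻⁴ mol.
Φ(unknown) = 5.25×10⁻⁴ / 8.597×10⁻⁴ = 0.61.

Φ = 0.61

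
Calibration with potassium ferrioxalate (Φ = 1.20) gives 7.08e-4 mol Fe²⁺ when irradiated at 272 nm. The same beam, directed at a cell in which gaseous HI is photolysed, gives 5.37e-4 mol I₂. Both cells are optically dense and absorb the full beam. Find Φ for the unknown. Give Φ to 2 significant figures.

Photons absorbed by the actinometer: 7.08e-4 / 1.20 = 5.900e-4 mol.
Φ(unknown) = 5.37e-4 / 5.900e-4 = 0.91.

Φ = 0.91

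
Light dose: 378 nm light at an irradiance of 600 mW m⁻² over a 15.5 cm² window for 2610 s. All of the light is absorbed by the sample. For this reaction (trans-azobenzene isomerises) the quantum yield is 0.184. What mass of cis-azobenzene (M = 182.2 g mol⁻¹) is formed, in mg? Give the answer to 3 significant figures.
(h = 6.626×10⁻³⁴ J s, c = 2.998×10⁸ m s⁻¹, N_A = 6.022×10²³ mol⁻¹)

0.257 mg

Photon energy at 378 nm: hc/λ = (6.626×10⁻³⁴)(2.998×10⁸)/(378×10⁻⁹) = 5.255×10⁻¹⁹ J.
Energy delivered: (600 mW m⁻²)(15.5×10⁻⁴ m²)(2610 s) = 2.427 J.
Photons incident: 2.427 / 5.255×10⁻¹⁹ = 4.618×10¹⁸, i.e. 4.618×10¹⁸/6.022×10²³ = 7.669×10⁻⁶ mol.
Product: Φ × n_abs = 0.184 × 7.669×10⁻⁶ = 1.411×10⁻⁶ mol.
Mass: 1.411×10⁻⁶ × 182.2 = 2.571×10⁻⁴ g = 0.257 mg.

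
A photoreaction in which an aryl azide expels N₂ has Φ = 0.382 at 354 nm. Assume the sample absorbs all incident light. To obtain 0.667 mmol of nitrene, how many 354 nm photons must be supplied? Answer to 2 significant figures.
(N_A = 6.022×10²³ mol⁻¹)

Product: 0.667 mmol = 6.67×10⁻⁴ mol.
Photons that must be absorbed: 6.67×10⁻⁴ / 0.382 = 0.001746 mol.
Photon count: 0.001746 × 6.022×10²³ = 1.1×10²¹.

1.1×10²¹ photons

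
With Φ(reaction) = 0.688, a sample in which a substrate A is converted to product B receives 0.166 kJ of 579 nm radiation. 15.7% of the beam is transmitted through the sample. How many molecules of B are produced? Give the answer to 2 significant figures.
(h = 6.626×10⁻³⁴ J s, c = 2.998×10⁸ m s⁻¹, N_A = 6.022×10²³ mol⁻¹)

Photon energy at 579 nm: hc/λ = (6.626×10⁻³⁴)(2.998×10⁸)/(579×10⁻⁹) = 3.431×10⁻¹⁹ J.
Incident energy: 0.166 kJ = 166 J.
Photons incident: 166 / 3.431×10⁻¹⁹ = 4.838×10²⁰, i.e. 4.838×10²⁰/6.022×10²³ = 8.034×10⁻⁴ mol.
Fraction absorbed: 1 − 15.7/100 = 0.8430.
Photons absorbed: 0.8430 × 8.034×10⁻⁴ = 6.773×10⁻⁴ mol.
Product: Φ × n_abs = 0.688 × 6.773×10⁻⁴ = 4.660×10⁻⁴ mol.
As a count: 4.660×10⁻⁴ × 6.022×10²³ = 2.8×10²⁰.

2.8×10²⁰ molecules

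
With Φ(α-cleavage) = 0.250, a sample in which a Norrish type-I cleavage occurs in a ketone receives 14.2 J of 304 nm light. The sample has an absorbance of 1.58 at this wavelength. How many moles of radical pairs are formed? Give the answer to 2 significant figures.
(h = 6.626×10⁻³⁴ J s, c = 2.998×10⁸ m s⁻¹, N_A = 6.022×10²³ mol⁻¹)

Photon energy at 304 nm: hc/λ = (6.626×10⁻³⁴)(2.998×10⁸)/(304×10⁻⁹) = 6.534×10⁻¹⁹ J.
Photons incident: 14.2 / 6.534×10⁻¹⁹ = 2.173×10¹⁹, i.e. 2.173×10¹⁹/6.022×10²³ = 3.608×10⁻⁵ mol.
Fraction absorbed: 1 − 10^(−1.58) = 0.9737.
Photons absorbed: 0.9737 × 3.608×10⁻⁵ = 3.513×10⁻⁵ mol.
Product: Φ × n_abs = 0.250 × 3.513×10⁻⁵ = 8.783×10⁻⁶ mol.

8.8×10⁻⁶ mol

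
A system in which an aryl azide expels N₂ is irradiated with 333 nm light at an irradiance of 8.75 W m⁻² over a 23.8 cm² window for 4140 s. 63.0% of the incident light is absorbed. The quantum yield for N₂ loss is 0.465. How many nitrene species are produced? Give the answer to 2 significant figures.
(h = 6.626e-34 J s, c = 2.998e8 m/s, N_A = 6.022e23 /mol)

Photon energy at 333 nm: hc/λ = (6.626e-34)(2.998e8)/(333e-9) = 5.965e-19 J.
Energy delivered: (8.75 W m⁻²)(23.8e-4 m²)(4140 s) = 86.22 J.
Photons incident: 86.22 / 5.965e-19 = 1.445e20, i.e. 1.445e20/6.022e23 = 2.400e-4 mol.
Photons absorbed: 0.630 × 2.400e-4 = 1.512e-4 mol.
Product: Φ × n_abs = 0.465 × 1.512e-4 = 7.031e-5 mol.
As a count: 7.031e-5 × 6.022e23 = 4.2e19.

4.2e19 species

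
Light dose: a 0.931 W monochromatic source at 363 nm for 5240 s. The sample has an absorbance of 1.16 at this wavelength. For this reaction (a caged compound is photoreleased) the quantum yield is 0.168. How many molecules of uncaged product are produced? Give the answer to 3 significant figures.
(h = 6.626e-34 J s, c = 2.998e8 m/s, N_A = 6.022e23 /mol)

Photon energy at 363 nm: hc/λ = (6.626e-34)(2.998e8)/(363e-9) = 5.472e-19 J.
Energy delivered: (0.931 W)(5240 s) = 4878 J.
Photons incident: 4878 / 5.472e-19 = 8.914e21, i.e. 8.914e21/6.022e23 = 0.01480 mol.
Fraction absorbed: 1 − 10^(−1.16) = 0.9308.
Photons absorbed: 0.9308 × 0.01480 = 0.01378 mol.
Product: Φ × n_abs = 0.168 × 0.01378 = 0.002315 mol.
As a count: 0.002315 × 6.022e23 = 1.39e21.

1.39e21 molecules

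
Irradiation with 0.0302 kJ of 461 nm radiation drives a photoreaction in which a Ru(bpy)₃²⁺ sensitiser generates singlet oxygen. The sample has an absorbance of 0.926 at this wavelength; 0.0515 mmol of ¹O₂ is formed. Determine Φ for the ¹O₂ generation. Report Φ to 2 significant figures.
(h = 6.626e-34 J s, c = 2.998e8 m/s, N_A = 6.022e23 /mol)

Φ = 0.50

Product: 0.0515 mmol = 5.15e-5 mol.
Photon energy at 461 nm: hc/λ = (6.626e-34)(2.998e8)/(461e-9) = 4.309e-19 J.
Incident energy: 0.0302 kJ = 30.2 J.
Photons incident: 30.2 / 4.309e-19 = 7.009e19, i.e. 7.009e19/6.022e23 = 1.164e-4 mol.
Fraction absorbed: 1 − 10^(−0.926) = 0.8814.
Photons absorbed: 0.8814 × 1.164e-4 = 1.026e-4 mol.
Φ = 5.15e-5 mol / 1.026e-4 mol photons = 0.50.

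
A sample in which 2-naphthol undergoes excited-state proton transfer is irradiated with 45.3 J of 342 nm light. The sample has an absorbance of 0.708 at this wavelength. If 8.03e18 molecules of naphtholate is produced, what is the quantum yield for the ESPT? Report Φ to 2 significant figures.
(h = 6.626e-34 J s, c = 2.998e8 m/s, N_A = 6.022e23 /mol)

Φ = 0.13

Product: 8.03e18 / 6.022e23 = 1.333e-5 mol.
Photon energy at 342 nm: hc/λ = (6.626e-34)(2.998e8)/(342e-9) = 5.808e-19 J.
Photons incident: 45.3 / 5.808e-19 = 7.800e19, i.e. 7.800e19/6.022e23 = 1.295e-4 mol.
Fraction absorbed: 1 − 10^(−0.708) = 0.8041.
Photons absorbed: 0.8041 × 1.295e-4 = 1.041e-4 mol.
Φ = 1.333e-5 mol / 1.041e-4 mol photons = 0.13.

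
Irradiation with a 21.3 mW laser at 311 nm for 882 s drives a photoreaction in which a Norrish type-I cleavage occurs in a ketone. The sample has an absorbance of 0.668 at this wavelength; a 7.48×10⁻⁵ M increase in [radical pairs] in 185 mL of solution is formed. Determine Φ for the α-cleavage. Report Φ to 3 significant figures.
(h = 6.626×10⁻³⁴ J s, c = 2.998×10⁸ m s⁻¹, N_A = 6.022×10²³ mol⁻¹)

Product: (7.48×10⁻⁵ M)(0.185 L) = 1.384×10⁻⁵ mol.
Photon energy at 311 nm: hc/λ = (6.626×10⁻³⁴)(2.998×10⁸)/(311×10⁻⁹) = 6.387×10⁻¹⁹ J.
Energy delivered: (21.3 mW)(882 s) = 18.79 J.
Photons incident: 18.79 / 6.387×10⁻¹⁹ = 2.942×10¹⁹, i.e. 2.942×10¹⁹/6.022×10²³ = 4.885×10⁻⁵ mol.
Fraction absorbed: 1 − 10^(−0.668) = 0.7852.
Photons absorbed: 0.7852 × 4.885×10⁻⁵ = 3.836×10⁻⁵ mol.
Φ = 1.384×10⁻⁵ mol / 3.836×10⁻⁵ mol photons = 0.361.

Φ = 0.361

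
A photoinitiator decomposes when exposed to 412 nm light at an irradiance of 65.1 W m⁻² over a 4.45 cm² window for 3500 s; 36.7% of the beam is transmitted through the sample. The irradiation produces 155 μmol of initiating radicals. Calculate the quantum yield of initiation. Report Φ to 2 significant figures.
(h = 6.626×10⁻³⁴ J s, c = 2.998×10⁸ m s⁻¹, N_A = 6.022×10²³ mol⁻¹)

Φ = 0.70

Product: 155 μmol = 1.55×10⁻⁴ mol.
Photon energy at 412 nm: hc/λ = (6.626×10⁻³⁴)(2.998×10⁸)/(412×10⁻⁹) = 4.822×10⁻¹⁹ J.
Energy delivered: (65.1 W m⁻²)(4.45×10⁻⁴ m²)(3500 s) = 101.4 J.
Photons incident: 101.4 / 4.822×10⁻¹⁹ = 2.103×10²⁰, i.e. 2.103×10²⁰/6.022×10²³ = 3.492×10⁻⁴ mol.
Fraction absorbed: 1 − 36.7/100 = 0.6330.
Photons absorbed: 0.6330 × 3.492×10⁻⁴ = 2.210×10⁻⁴ mol.
Φ = 1.55×10⁻⁴ mol / 2.210×10⁻⁴ mol photons = 0.70.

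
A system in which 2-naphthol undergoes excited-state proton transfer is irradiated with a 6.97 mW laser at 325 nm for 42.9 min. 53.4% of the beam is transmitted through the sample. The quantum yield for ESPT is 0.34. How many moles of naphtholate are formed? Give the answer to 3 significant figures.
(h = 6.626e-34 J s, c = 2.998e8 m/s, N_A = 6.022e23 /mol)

7.72e-6 mol

Photon energy at 325 nm: hc/λ = (6.626e-34)(2.998e8)/(325e-9) = 6.112e-19 J.
Energy delivered: (6.97 mW)(2574 s) = 17.94 J.
Photons incident: 17.94 / 6.112e-19 = 2.935e19, i.e. 2.935e19/6.022e23 = 4.874e-5 mol.
Fraction absorbed: 1 − 53.4/100 = 0.4660.
Photons absorbed: 0.4660 × 4.874e-5 = 2.271e-5 mol.
Product: Φ × n_abs = 0.34 × 2.271e-5 = 7.721e-6 mol.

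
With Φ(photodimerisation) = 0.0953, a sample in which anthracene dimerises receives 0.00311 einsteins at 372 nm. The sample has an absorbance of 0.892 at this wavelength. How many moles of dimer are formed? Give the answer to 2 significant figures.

2.6×10⁻⁴ mol

Fraction absorbed: 1 − 10^(−0.892) = 0.8718.
Photons absorbed: 0.8718 × 0.00311 = 0.002711 mol.
Product: Φ × n_abs = 0.0953 × 0.002711 = 2.584×10⁻⁴ mol.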